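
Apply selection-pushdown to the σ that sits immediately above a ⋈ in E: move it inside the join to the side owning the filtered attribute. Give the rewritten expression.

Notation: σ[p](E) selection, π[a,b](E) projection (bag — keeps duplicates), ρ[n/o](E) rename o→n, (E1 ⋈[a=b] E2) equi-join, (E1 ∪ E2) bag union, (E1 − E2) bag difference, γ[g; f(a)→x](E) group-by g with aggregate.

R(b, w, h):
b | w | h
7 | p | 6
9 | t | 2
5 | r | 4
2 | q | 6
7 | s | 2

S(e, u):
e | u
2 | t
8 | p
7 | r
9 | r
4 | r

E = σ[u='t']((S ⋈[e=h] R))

σ filters on u, owned by the left side.
E' = (σ[u='t'](S) ⋈[e=h] R)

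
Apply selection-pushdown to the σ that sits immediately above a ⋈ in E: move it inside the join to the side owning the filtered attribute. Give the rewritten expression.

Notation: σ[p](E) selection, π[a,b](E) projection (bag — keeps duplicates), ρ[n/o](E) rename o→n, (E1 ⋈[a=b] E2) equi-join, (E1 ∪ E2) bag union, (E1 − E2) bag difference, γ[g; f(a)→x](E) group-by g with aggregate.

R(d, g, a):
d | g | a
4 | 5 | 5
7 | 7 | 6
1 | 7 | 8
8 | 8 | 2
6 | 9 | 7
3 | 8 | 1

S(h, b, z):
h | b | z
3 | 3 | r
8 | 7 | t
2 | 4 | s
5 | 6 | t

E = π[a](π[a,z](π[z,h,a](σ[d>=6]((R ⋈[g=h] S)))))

σ filters on d, owned by the left side.
E' = π[a](π[a,z](π[z,h,a]((σ[d>=6](R) ⋈[g=h] S))))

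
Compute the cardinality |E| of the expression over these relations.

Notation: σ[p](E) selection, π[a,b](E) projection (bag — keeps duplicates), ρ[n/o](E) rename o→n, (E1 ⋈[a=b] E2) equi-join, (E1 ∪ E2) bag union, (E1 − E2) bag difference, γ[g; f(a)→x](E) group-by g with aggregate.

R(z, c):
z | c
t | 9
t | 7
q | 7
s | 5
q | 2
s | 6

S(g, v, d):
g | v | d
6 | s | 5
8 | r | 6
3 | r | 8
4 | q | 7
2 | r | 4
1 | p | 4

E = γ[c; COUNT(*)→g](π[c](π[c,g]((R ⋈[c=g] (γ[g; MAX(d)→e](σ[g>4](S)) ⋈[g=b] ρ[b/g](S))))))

Subexpression sizes:
  R → 6
  S → 6
  σ[g>4](S) → 2
  γ[g; MAX(d)→e](σ[g>4](S)) → 2
  S → 6
  ρ[b/g](S) → 6
  (γ[g; MAX(d)→e](σ[g>4](S)) ⋈[g=b] ρ[b/g](S)) → 2
  (R ⋈[c=g] (γ[g; MAX(d)→e](σ[g>4](S)) ⋈[g=b] ρ[b/g](S))) → 1
  π[c,g]((R ⋈[c=g] (γ[g; MAX(d)→e](σ[g>4](S)) ⋈[g=b] ρ[b/g](S)))) → 1
  π[c](π[c,g]((R ⋈[c=g] (γ[g; MAX(d)→e](σ[g>4](S)) ⋈[g=b] ρ[b/g](S))))) → 1
  γ[c; COUNT(*)→g](π[c](π[c,g]((R ⋈[c=g] (γ[g; MAX(d)→e](σ[g>4](S)) ⋈[g=b] ρ[b/g](S)))))) → 1

|E| = 1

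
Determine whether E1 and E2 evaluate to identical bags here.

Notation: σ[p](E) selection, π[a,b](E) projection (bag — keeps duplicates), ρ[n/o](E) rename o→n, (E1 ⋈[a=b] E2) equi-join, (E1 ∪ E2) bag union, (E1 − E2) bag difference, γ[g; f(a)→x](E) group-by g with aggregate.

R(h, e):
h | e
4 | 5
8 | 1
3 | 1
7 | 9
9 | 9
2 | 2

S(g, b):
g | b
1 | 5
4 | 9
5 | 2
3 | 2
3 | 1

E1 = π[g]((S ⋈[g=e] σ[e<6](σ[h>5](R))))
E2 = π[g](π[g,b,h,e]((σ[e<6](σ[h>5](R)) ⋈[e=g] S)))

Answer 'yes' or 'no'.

E1 subexpression sizes:
  S → 5
  R → 6
  σ[h>5](R) → 3
  σ[e<6](σ[h>5](R)) → 1
  (S ⋈[g=e] σ[e<6](σ[h>5](R))) → 1
  π[g]((S ⋈[g=e] σ[e<6](σ[h>5](R)))) → 1
E2 subexpression sizes:
  R → 6
  σ[h>5](R) → 3
  σ[e<6](σ[h>5](R)) → 1
  S → 5
  (σ[e<6](σ[h>5](R)) ⋈[e=g] S) → 1
  π[g,b,h,e]((σ[e<6](σ[h>5](R)) ⋈[e=g] S)) → 1
  π[g](π[g,b,h,e]((σ[e<6](σ[h>5](R)) ⋈[e=g] S))) → 1

E1 and E2 produce the same multiset:
g
1

yes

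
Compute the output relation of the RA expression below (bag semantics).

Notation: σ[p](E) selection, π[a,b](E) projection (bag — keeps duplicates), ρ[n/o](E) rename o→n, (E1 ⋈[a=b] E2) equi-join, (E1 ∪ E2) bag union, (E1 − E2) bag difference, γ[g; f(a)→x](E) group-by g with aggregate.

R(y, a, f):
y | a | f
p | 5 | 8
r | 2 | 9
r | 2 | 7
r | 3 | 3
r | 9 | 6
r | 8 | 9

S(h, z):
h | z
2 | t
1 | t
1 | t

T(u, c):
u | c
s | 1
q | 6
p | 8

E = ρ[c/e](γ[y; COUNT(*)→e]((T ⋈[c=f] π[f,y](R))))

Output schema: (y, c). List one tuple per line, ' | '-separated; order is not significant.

Stepwise |·|:
  T → 3
  R → 6
  π[f,y](R) → 6
  (T ⋈[c=f] π[f,y](R)) → 2
  γ[y; COUNT(*)→e]((T ⋈[c=f] π[f,y](R))) → 2
  ρ[c/e](γ[y; COUNT(*)→e]((T ⋈[c=f] π[f,y](R)))) → 2

== RESULT ==
y | c
p | 1
r | 1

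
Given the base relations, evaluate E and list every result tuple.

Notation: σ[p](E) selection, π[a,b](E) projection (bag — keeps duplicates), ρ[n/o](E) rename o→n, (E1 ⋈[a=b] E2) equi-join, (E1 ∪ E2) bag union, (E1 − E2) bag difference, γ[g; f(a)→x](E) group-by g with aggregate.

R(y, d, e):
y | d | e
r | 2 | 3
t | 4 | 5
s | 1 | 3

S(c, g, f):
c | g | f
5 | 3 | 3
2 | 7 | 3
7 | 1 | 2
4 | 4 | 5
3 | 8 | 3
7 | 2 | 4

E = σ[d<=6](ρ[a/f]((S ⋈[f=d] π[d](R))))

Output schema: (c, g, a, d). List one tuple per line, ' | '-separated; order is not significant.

Per-node cardinality:
  S → 6
  R → 3
  π[d](R) → 3
  (S ⋈[f=d] π[d](R)) → 2
  ρ[a/f]((S ⋈[f=d] π[d](R))) → 2
  σ[d<=6](ρ[a/f]((S ⋈[f=d] π[d](R)))) → 2

== RESULT ==
c | g | a | d
7 | 1 | 2 | 2
7 | 2 | 4 | 4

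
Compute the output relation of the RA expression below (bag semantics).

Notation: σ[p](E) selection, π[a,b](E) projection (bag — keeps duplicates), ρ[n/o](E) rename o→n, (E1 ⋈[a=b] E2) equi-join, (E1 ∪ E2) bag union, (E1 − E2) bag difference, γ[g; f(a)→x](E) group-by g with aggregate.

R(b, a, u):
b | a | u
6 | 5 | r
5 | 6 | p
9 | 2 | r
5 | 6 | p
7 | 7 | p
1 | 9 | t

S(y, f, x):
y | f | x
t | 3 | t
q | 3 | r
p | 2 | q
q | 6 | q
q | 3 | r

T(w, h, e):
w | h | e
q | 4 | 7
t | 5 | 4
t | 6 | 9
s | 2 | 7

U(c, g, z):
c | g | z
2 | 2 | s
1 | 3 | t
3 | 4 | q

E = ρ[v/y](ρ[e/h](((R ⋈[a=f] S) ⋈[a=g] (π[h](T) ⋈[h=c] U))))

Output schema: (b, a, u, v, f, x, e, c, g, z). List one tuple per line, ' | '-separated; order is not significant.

Subexpression sizes:
  R → 6
  S → 5
  (R ⋈[a=f] S) → 3
  T → 4
  π[h](T) → 4
  U → 3
  (π[h](T) ⋈[h=c] U) → 1
  ((R ⋈[a=f] S) ⋈[a=g] (π[h](T) ⋈[h=c] U)) → 1
  ρ[e/h](((R ⋈[a=f] S) ⋈[a=g] (π[h](T) ⋈[h=c] U))) → 1
  ρ[v/y](ρ[e/h](((R ⋈[a=f] S) ⋈[a=g] (π[h](T) ⋈[h=c] U)))) → 1

== RESULT ==
b | a | u | v | f | x | e | c | g | z
9 | 2 | r | p | 2 | q | 2 | 2 | 2 | s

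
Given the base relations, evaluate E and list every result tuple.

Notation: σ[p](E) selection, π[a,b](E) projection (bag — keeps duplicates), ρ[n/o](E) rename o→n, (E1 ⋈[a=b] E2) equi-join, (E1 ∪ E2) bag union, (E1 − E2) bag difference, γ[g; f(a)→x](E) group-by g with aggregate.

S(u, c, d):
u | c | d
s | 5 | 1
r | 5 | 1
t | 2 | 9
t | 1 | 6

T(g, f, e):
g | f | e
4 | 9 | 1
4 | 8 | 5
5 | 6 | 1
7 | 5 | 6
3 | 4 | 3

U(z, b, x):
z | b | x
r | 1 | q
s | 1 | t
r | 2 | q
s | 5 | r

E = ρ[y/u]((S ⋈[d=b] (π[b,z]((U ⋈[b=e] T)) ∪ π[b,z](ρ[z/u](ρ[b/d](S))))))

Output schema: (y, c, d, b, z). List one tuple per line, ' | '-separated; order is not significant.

Stepwise |·|:
  S → 4
  U → 4
  T → 5
  (U ⋈[b=e] T) → 5
  π[b,z]((U ⋈[b=e] T)) → 5
  S → 4
  ρ[b/d](S) → 4
  ρ[z/u](ρ[b/d](S)) → 4
  π[b,z](ρ[z/u](ρ[b/d](S))) → 4
  (π[b,z]((U ⋈[b=e] T)) ∪ π[b,z](ρ[z/u](ρ[b/d](S)))) → 9
  (S ⋈[d=b] (π[b,z]((U ⋈[b=e] T)) ∪ π[b,z](ρ[z/u](ρ[b/d](S))))) → 14
  ρ[y/u]((S ⋈[d=b] (π[b,z]((U ⋈[b=e] T)) ∪ π[b,z](ρ[z/u](ρ[b/d](S)))))) → 14

== RESULT ==
y | c | d | b | z
r | 5 | 1 | 1 | r
r | 5 | 1 | 1 | r
r | 5 | 1 | 1 | r
r | 5 | 1 | 1 | s
r | 5 | 1 | 1 | s
r | 5 | 1 | 1 | s
s | 5 | 1 | 1 | r
s | 5 | 1 | 1 | r
s | 5 | 1 | 1 | r
s | 5 | 1 | 1 | s
s | 5 | 1 | 1 | s
s | 5 | 1 | 1 | s
t | 1 | 6 | 6 | t
t | 2 | 9 | 9 | t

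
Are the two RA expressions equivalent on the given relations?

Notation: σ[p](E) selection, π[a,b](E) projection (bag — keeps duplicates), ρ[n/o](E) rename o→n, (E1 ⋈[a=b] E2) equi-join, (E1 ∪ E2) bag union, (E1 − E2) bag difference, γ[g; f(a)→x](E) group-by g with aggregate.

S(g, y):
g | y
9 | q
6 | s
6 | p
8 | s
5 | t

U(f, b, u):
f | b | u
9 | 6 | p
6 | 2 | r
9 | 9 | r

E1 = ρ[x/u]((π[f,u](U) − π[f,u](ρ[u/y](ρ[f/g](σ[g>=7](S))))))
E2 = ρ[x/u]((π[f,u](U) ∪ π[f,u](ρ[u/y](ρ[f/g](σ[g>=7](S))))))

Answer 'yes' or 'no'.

E1 stepwise |·|:
  U → 3
  π[f,u](U) → 3
  S → 5
  σ[g>=7](S) → 2
  ρ[f/g](σ[g>=7](S)) → 2
  ρ[u/y](ρ[f/g](σ[g>=7](S))) → 2
  π[f,u](ρ[u/y](ρ[f/g](σ[g>=7](S)))) → 2
  (π[f,u](U) − π[f,u](ρ[u/y](ρ[f/g](σ[g>=7](S))))) → 3
  ρ[x/u]((π[f,u](U) − π[f,u](ρ[u/y](ρ[f/g](σ[g>=7](S)))))) → 3
E2 stepwise |·|:
  U → 3
  π[f,u](U) → 3
  S → 5
  σ[g>=7](S) → 2
  ρ[f/g](σ[g>=7](S)) → 2
  ρ[u/y](ρ[f/g](σ[g>=7](S))) → 2
  π[f,u](ρ[u/y](ρ[f/g](σ[g>=7](S)))) → 2
  (π[f,u](U) ∪ π[f,u](ρ[u/y](ρ[f/g](σ[g>=7](S))))) → 5
  ρ[x/u]((π[f,u](U) ∪ π[f,u](ρ[u/y](ρ[f/g](σ[g>=7](S)))))) → 5

E1 result:
f | x
6 | r
9 | p
9 | r
E2 result:
f | x
6 | r
8 | s
9 | p
9 | q
9 | r
Witness: (8, 's') appears 0× in E1 but 1× in E2.

no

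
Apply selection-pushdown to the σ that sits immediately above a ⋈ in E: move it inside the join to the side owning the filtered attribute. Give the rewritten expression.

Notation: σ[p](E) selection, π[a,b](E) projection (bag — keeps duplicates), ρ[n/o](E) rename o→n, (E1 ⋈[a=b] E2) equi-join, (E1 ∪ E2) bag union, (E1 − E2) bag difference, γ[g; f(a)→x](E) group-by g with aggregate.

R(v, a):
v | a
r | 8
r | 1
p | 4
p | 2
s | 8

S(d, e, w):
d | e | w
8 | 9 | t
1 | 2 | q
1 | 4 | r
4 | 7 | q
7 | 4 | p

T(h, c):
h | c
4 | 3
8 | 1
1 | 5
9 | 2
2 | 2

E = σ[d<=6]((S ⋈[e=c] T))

σ filters on d, owned by the left side.
E' = (σ[d<=6](S) ⋈[e=c] T)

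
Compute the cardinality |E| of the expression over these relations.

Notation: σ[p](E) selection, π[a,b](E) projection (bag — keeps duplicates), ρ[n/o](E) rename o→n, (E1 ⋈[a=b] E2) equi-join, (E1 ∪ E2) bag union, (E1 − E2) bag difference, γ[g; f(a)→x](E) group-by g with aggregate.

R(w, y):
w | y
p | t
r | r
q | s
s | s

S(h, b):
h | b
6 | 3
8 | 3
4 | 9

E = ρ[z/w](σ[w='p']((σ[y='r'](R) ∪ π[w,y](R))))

Per-node cardinality:
  R → 4
  σ[y='r'](R) → 1
  R → 4
  π[w,y](R) → 4
  (σ[y='r'](R) ∪ π[w,y](R)) → 5
  σ[w='p']((σ[y='r'](R) ∪ π[w,y](R))) → 1
  ρ[z/w](σ[w='p']((σ[y='r'](R) ∪ π[w,y](R)))) → 1

|E| = 1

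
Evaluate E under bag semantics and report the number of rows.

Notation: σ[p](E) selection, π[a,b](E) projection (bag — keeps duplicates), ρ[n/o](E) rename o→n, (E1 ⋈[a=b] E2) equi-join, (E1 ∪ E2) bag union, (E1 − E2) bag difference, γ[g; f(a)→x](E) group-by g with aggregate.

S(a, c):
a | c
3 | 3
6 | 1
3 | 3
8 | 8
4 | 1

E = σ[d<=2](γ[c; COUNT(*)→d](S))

Per-node cardinality:
  S → 5
  γ[c; COUNT(*)→d](S) → 3
  σ[d<=2](γ[c; COUNT(*)→d](S)) → 3

|E| = 3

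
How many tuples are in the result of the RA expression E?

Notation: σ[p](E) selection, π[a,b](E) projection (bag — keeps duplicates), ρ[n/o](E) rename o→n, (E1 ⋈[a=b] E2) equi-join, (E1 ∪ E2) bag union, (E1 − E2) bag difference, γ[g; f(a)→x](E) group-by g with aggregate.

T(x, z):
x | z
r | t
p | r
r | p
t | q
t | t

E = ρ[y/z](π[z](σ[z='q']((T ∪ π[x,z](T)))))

Row counts bottom-up:
  T → 5
  T → 5
  π[x,z](T) → 5
  (T ∪ π[x,z](T)) → 10
  σ[z='q']((T ∪ π[x,z](T))) → 2
  π[z](σ[z='q']((T ∪ π[x,z](T)))) → 2
  ρ[y/z](π[z](σ[z='q']((T ∪ π[x,z](T))))) → 2

|E| = 2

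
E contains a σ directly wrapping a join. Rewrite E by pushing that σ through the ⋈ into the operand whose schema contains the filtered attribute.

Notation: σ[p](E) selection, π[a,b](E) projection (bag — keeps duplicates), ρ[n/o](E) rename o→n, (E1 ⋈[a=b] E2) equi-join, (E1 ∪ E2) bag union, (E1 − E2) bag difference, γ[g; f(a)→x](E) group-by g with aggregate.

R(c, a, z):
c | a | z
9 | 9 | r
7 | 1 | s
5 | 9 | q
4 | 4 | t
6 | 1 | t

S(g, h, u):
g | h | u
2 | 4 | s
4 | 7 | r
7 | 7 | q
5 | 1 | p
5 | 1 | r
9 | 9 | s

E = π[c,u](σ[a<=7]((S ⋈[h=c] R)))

σ filters on a, owned by the right side.
E' = π[c,u]((S ⋈[h=c] σ[a<=7](R)))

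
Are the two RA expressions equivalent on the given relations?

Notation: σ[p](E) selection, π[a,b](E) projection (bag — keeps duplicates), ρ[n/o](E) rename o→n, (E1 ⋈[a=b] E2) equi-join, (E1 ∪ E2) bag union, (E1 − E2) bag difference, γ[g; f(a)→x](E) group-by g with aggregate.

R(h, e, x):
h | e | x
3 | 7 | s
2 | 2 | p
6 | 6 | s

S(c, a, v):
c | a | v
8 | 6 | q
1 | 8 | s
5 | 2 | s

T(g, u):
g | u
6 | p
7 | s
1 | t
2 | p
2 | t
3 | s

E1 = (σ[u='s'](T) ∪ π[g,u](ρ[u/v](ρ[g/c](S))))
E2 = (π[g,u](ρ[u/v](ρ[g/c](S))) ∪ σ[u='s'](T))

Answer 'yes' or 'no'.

E1 per-node cardinality:
  T → 6
  σ[u='s'](T) → 2
  S → 3
  ρ[g/c](S) → 3
  ρ[u/v](ρ[g/c](S)) → 3
  π[g,u](ρ[u/v](ρ[g/c](S))) → 3
  (σ[u='s'](T) ∪ π[g,u](ρ[u/v](ρ[g/c](S)))) → 5
E2 per-node cardinality:
  S → 3
  ρ[g/c](S) → 3
  ρ[u/v](ρ[g/c](S)) → 3
  π[g,u](ρ[u/v](ρ[g/c](S))) → 3
  T → 6
  σ[u='s'](T) → 2
  (π[g,u](ρ[u/v](ρ[g/c](S))) ∪ σ[u='s'](T)) → 5

E1 and E2 produce the same multiset:
g | u
1 | s
3 | s
5 | s
7 | s
8 | q

yes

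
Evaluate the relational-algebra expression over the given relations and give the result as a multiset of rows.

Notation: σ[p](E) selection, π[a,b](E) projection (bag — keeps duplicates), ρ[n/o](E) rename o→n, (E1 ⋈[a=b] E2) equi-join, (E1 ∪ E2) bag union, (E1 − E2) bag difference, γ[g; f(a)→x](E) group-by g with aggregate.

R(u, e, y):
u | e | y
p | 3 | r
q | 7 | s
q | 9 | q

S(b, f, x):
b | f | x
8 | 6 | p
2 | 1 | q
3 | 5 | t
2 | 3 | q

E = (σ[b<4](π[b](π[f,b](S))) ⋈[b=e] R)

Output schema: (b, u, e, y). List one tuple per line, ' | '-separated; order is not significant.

Row counts bottom-up:
  S → 4
  π[f,b](S) → 4
  π[b](π[f,b](S)) → 4
  σ[b<4](π[b](π[f,b](S))) → 3
  R → 3
  (σ[b<4](π[b](π[f,b](S))) ⋈[b=e] R) → 1

== RESULT ==
b | u | e | y
3 | p | 3 | r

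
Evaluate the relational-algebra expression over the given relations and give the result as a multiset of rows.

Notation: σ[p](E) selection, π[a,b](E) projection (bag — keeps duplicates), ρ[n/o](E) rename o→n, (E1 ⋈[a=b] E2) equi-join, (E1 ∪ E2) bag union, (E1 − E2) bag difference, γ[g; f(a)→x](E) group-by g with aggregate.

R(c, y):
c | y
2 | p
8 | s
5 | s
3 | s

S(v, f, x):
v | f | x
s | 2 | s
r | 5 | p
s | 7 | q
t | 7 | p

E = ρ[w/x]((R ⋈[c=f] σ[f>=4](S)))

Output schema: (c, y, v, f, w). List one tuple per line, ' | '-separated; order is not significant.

Row counts bottom-up:
  R → 4
  S → 4
  σ[f>=4](S) → 3
  (R ⋈[c=f] σ[f>=4](S)) → 1
  ρ[w/x]((R ⋈[c=f] σ[f>=4](S))) → 1

== RESULT ==
c | y | v | f | w
5 | s | r | 5 | p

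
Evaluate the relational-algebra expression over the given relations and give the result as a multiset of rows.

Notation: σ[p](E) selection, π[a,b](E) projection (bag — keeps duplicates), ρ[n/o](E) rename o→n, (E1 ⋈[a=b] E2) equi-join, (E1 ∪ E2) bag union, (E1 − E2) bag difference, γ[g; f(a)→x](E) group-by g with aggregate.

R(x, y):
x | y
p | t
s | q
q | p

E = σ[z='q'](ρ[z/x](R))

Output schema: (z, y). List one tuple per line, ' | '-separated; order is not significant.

Row counts bottom-up:
  R → 3
  ρ[z/x](R) → 3
  σ[z='q'](ρ[z/x](R)) → 1

== RESULT ==
z | y
q | p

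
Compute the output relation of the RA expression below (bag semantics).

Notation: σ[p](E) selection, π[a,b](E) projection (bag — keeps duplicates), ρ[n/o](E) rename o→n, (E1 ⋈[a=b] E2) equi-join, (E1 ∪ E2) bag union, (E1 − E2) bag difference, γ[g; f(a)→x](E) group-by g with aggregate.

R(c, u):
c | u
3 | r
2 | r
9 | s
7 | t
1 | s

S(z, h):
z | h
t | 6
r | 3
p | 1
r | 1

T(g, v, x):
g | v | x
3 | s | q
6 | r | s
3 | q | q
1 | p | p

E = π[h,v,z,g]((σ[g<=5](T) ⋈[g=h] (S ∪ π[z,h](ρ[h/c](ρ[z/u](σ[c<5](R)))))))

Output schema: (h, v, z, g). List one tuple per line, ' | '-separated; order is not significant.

Row counts bottom-up:
  T → 4
  σ[g<=5](T) → 3
  S → 4
  R → 5
  σ[c<5](R) → 3
  ρ[z/u](σ[c<5](R)) → 3
  ρ[h/c](ρ[z/u](σ[c<5](R))) → 3
  π[z,h](ρ[h/c](ρ[z/u](σ[c<5](R)))) → 3
  (S ∪ π[z,h](ρ[h/c](ρ[z/u](σ[c<5](R))))) → 7
  (σ[g<=5](T) ⋈[g=h] (S ∪ π[z,h](ρ[h/c](ρ[z/u](σ[c<5](R)))))) → 7
  π[h,v,z,g]((σ[g<=5](T) ⋈[g=h] (S ∪ π[z,h](ρ[h/c](ρ[z/u](σ[c<5](R))))))) → 7

== RESULT ==
h | v | z | g
1 | p | p | 1
1 | p | r | 1
1 | p | s | 1
3 | q | r | 3
3 | q | r | 3
3 | s | r | 3
3 | s | r | 3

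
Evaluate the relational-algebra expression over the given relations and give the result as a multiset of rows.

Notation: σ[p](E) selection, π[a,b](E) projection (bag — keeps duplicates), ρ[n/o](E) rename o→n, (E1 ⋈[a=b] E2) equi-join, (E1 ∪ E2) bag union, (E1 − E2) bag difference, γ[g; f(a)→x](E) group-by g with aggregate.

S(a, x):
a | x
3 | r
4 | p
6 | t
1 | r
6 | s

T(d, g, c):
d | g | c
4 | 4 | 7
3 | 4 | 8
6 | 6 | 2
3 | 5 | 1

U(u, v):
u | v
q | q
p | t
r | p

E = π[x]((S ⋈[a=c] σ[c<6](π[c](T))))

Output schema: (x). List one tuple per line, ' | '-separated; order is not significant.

Subexpression sizes:
  S → 5
  T → 4
  π[c](T) → 4
  σ[c<6](π[c](T)) → 2
  (S ⋈[a=c] σ[c<6](π[c](T))) → 1
  π[x]((S ⋈[a=c] σ[c<6](π[c](T)))) → 1

== RESULT ==
x
r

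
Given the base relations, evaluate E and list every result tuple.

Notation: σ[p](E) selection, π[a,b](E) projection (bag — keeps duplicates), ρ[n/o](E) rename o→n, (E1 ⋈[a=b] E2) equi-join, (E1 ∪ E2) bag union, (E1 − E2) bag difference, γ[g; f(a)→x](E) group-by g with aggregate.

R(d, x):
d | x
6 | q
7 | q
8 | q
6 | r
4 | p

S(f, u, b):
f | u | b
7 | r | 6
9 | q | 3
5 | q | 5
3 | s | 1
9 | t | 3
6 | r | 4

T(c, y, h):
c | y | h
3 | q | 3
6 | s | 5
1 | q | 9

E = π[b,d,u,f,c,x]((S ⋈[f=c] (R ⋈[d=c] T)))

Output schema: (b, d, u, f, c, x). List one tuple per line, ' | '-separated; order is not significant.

Subexpression sizes:
  S → 6
  R → 5
  T → 3
  (R ⋈[d=c] T) → 2
  (S ⋈[f=c] (R ⋈[d=c] T)) → 2
  π[b,d,u,f,c,x]((S ⋈[f=c] (R ⋈[d=c] T))) → 2

== RESULT ==
b | d | u | f | c | x
4 | 6 | r | 6 | 6 | q
4 | 6 | r | 6 | 6 | r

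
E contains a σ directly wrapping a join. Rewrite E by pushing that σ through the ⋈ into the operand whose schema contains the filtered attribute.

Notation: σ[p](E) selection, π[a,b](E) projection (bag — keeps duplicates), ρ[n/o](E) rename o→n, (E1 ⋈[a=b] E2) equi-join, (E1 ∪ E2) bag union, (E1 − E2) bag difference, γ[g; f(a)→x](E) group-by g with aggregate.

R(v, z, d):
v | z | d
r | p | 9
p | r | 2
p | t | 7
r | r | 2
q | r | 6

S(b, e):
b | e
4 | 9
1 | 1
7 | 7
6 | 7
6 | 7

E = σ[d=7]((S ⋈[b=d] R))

σ filters on d, owned by the right side.
E' = (S ⋈[b=d] σ[d=7](R))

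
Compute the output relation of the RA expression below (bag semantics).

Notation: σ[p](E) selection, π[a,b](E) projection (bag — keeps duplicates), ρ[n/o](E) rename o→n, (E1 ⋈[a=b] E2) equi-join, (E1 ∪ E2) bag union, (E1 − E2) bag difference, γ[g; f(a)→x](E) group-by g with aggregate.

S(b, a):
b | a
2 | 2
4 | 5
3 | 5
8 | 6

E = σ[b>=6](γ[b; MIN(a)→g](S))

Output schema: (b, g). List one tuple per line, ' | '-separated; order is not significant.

Stepwise |·|:
  S → 4
  γ[b; MIN(a)→g](S) → 4
  σ[b>=6](γ[b; MIN(a)→g](S)) → 1

== RESULT ==
b | g
8 | 6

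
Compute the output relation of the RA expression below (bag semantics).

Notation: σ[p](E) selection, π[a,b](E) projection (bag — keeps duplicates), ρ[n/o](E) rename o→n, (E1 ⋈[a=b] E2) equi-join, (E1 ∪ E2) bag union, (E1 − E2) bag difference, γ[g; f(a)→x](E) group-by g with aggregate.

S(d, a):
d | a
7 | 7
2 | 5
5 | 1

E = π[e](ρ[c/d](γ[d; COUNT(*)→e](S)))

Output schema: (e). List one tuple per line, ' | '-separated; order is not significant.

Stepwise |·|:
  S → 3
  γ[d; COUNT(*)→e](S) → 3
  ρ[c/d](γ[d; COUNT(*)→e](S)) → 3
  π[e](ρ[c/d](γ[d; COUNT(*)→e](S))) → 3

== RESULT ==
e
1
1
1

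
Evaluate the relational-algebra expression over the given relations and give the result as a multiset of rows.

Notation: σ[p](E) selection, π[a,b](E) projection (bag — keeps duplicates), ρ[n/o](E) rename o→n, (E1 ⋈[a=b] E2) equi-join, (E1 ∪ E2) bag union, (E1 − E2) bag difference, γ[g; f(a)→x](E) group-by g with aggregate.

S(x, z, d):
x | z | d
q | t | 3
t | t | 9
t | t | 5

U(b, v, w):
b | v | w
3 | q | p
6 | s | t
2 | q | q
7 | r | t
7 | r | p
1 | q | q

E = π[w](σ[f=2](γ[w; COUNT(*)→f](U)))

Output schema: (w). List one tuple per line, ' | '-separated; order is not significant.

Per-node cardinality:
  U → 6
  γ[w; COUNT(*)→f](U) → 3
  σ[f=2](γ[w; COUNT(*)→f](U)) → 3
  π[w](σ[f=2](γ[w; COUNT(*)→f](U))) → 3

== RESULT ==
w
p
q
t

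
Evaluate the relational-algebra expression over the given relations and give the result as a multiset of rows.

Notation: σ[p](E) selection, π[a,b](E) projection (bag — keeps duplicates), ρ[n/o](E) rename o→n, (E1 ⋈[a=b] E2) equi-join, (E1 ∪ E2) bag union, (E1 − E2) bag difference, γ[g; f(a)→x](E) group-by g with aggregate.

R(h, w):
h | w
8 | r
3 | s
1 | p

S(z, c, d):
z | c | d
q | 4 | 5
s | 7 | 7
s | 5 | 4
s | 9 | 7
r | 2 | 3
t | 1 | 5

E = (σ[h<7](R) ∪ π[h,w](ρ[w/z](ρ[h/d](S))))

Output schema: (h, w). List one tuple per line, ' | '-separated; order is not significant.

Subexpression sizes:
  R → 3
  σ[h<7](R) → 2
  S → 6
  ρ[h/d](S) → 6
  ρ[w/z](ρ[h/d](S)) → 6
  π[h,w](ρ[w/z](ρ[h/d](S))) → 6
  (σ[h<7](R) ∪ π[h,w](ρ[w/z](ρ[h/d](S)))) → 8

== RESULT ==
h | w
1 | p
3 | r
3 | s
4 | s
5 | q
5 | t
7 | s
7 | s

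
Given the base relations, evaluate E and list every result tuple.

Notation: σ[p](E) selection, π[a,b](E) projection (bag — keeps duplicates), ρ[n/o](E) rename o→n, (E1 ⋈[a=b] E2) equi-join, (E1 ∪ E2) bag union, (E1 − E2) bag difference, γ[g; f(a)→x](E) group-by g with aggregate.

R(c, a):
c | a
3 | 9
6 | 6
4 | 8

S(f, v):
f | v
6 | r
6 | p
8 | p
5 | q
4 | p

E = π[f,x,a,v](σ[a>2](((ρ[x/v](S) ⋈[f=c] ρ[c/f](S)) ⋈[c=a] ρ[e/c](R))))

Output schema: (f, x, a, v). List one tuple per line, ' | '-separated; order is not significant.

Per-node cardinality:
  S → 5
  ρ[x/v](S) → 5
  S → 5
  ρ[c/f](S) → 5
  (ρ[x/v](S) ⋈[f=c] ρ[c/f](S)) → 7
  R → 3
  ρ[e/c](R) → 3
  ((ρ[x/v](S) ⋈[f=c] ρ[c/f](S)) ⋈[c=a] ρ[e/c](R)) → 5
  σ[a>2](((ρ[x/v](S) ⋈[f=c] ρ[c/f](S)) ⋈[c=a] ρ[e/c](R))) → 5
  π[f,x,a,v](σ[a>2](((ρ[x/v](S) ⋈[f=c] ρ[c/f](S)) ⋈[c=a] ρ[e/c](R)))) → 5

== RESULT ==
f | x | a | v
6 | p | 6 | p
6 | p | 6 | r
6 | r | 6 | p
6 | r | 6 | r
8 | p | 8 | p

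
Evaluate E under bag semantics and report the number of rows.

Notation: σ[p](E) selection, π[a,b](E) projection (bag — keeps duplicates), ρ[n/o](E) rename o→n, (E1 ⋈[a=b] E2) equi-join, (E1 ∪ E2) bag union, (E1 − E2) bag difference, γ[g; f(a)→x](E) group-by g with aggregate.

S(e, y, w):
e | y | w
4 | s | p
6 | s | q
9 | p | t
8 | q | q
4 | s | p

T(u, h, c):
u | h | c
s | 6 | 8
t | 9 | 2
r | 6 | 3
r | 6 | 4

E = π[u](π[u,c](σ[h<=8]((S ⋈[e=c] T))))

Stepwise |·|:
  S → 5
  T → 4
  (S ⋈[e=c] T) → 3
  σ[h<=8]((S ⋈[e=c] T)) → 3
  π[u,c](σ[h<=8]((S ⋈[e=c] T))) → 3
  π[u](π[u,c](σ[h<=8]((S ⋈[e=c] T)))) → 3

|E| = 3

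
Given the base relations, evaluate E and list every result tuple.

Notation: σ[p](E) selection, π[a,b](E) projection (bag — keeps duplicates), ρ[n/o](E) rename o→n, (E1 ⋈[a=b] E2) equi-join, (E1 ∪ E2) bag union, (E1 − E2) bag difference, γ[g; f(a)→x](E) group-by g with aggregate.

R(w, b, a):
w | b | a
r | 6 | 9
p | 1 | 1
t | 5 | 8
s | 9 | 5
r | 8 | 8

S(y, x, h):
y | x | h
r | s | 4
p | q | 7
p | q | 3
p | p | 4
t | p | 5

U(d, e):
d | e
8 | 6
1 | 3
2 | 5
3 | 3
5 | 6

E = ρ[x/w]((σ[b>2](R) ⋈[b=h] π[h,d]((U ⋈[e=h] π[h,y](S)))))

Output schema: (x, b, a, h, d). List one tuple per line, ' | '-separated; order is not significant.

Per-node cardinality:
  R → 5
  σ[b>2](R) → 4
  U → 5
  S → 5
  π[h,y](S) → 5
  (U ⋈[e=h] π[h,y](S)) → 3
  π[h,d]((U ⋈[e=h] π[h,y](S))) → 3
  (σ[b>2](R) ⋈[b=h] π[h,d]((U ⋈[e=h] π[h,y](S)))) → 1
  ρ[x/w]((σ[b>2](R) ⋈[b=h] π[h,d]((U ⋈[e=h] π[h,y](S))))) → 1

== RESULT ==
x | b | a | h | d
t | 5 | 8 | 5 | 2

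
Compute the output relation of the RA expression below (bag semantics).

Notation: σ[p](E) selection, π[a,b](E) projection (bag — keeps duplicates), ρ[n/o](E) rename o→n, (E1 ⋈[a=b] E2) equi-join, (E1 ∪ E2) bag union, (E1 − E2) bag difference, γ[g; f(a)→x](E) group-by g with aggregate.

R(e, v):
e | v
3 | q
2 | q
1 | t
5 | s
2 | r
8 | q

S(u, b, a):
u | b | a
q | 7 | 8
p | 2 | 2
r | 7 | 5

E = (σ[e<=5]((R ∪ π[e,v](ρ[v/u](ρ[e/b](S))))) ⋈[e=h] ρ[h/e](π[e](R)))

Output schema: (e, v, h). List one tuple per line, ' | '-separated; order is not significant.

Per-node cardinality:
  R → 6
  S → 3
  ρ[e/b](S) → 3
  ρ[v/u](ρ[e/b](S)) → 3
  π[e,v](ρ[v/u](ρ[e/b](S))) → 3
  (R ∪ π[e,v](ρ[v/u](ρ[e/b](S)))) → 9
  σ[e<=5]((R ∪ π[e,v](ρ[v/u](ρ[e/b](S))))) → 6
  R → 6
  π[e](R) → 6
  ρ[h/e](π[e](R)) → 6
  (σ[e<=5]((R ∪ π[e,v](ρ[v/u](ρ[e/b](S))))) ⋈[e=h] ρ[h/e](π[e](R))) → 9

== RESULT ==
e | v | h
1 | t | 1
2 | p | 2
2 | p | 2
2 | q | 2
2 | q | 2
2 | r | 2
2 | r | 2
3 | q | 3
5 | s | 5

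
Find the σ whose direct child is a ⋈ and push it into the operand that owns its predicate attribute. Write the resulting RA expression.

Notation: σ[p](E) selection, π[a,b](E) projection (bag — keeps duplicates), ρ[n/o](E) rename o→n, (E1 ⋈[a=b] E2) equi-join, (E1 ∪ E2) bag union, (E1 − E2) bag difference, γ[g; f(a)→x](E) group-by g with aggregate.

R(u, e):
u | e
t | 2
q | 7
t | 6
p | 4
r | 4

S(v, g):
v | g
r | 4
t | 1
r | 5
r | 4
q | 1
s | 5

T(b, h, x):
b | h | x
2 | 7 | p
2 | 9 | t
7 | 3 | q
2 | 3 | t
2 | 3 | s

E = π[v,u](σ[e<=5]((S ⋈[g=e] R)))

σ filters on e, owned by the right side.
E' = π[v,u]((S ⋈[g=e] σ[e<=5](R)))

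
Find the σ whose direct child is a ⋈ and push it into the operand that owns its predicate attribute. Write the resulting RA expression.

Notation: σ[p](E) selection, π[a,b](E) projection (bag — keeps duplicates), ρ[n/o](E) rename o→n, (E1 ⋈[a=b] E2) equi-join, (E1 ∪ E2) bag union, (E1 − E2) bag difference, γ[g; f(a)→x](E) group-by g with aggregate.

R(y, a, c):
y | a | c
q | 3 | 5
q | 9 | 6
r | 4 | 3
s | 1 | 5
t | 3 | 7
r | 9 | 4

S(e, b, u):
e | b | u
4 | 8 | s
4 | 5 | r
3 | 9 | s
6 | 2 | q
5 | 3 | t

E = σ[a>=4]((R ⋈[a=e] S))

σ filters on a, owned by the left side.
E' = (σ[a>=4](R) ⋈[a=e] S)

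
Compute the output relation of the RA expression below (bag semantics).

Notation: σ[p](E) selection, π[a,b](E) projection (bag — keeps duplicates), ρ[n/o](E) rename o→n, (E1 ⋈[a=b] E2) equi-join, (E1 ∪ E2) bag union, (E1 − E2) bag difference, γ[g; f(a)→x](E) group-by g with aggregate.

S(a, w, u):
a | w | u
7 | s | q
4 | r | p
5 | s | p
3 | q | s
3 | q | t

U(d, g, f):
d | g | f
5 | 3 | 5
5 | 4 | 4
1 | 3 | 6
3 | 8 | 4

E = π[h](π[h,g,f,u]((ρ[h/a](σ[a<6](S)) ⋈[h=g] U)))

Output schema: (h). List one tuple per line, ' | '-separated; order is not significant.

Per-node cardinality:
  S → 5
  σ[a<6](S) → 4
  ρ[h/a](σ[a<6](S)) → 4
  U → 4
  (ρ[h/a](σ[a<6](S)) ⋈[h=g] U) → 5
  π[h,g,f,u]((ρ[h/a](σ[a<6](S)) ⋈[h=g] U)) → 5
  π[h](π[h,g,f,u]((ρ[h/a](σ[a<6](S)) ⋈[h=g] U))) → 5

== RESULT ==
h
3
3
3
3
4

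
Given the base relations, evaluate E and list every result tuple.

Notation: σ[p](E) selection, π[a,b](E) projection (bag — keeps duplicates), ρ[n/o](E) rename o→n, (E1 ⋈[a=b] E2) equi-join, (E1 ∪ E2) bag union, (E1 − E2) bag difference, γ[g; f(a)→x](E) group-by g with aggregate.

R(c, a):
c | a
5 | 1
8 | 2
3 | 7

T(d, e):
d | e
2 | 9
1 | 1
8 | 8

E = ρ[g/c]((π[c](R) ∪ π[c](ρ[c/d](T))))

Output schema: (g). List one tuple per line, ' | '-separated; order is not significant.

Row counts bottom-up:
  R → 3
  π[c](R) → 3
  T → 3
  ρ[c/d](T) → 3
  π[c](ρ[c/d](T)) → 3
  (π[c](R) ∪ π[c](ρ[c/d](T))) → 6
  ρ[g/c]((π[c](R) ∪ π[c](ρ[c/d](T)))) → 6

== RESULT ==
g
1
2
3
5
8
8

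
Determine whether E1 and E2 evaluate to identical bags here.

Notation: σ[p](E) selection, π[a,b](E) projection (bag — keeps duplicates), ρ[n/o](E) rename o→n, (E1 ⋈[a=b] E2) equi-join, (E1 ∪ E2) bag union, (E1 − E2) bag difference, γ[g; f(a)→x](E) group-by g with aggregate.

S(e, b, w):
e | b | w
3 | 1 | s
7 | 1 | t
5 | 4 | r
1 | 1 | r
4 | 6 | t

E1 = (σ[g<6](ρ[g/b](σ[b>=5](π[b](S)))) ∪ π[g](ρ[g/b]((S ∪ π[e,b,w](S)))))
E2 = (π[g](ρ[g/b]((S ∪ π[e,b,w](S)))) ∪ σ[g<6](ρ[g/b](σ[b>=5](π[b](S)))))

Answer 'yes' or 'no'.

E1 subexpression sizes:
  S → 5
  π[b](S) → 5
  σ[b>=5](π[b](S)) → 1
  ρ[g/b](σ[b>=5](π[b](S))) → 1
  σ[g<6](ρ[g/b](σ[b>=5](π[b](S)))) → 0
  S → 5
  S → 5
  π[e,b,w](S) → 5
  (S ∪ π[e,b,w](S)) → 10
  ρ[g/b]((S ∪ π[e,b,w](S))) → 10
  π[g](ρ[g/b]((S ∪ π[e,b,w](S)))) → 10
  (σ[g<6](ρ[g/b](σ[b>=5](π[b](S)))) ∪ π[g](ρ[g/b]((S ∪ π[e,b,w](S))))) → 10
E2 subexpression sizes:
  S → 5
  S → 5
  π[e,b,w](S) → 5
  (S ∪ π[e,b,w](S)) → 10
  ρ[g/b]((S ∪ π[e,b,w](S))) → 10
  π[g](ρ[g/b]((S ∪ π[e,b,w](S)))) → 10
  S → 5
  π[b](S) → 5
  σ[b>=5](π[b](S)) → 1
  ρ[g/b](σ[b>=5](π[b](S))) → 1
  σ[g<6](ρ[g/b](σ[b>=5](π[b](S)))) → 0
  (π[g](ρ[g/b]((S ∪ π[e,b,w](S)))) ∪ σ[g<6](ρ[g/b](σ[b>=5](π[b](S))))) → 10

E1 and E2 produce the same multiset:
g
1
1
1
1
1
1
4
4
6
6

yes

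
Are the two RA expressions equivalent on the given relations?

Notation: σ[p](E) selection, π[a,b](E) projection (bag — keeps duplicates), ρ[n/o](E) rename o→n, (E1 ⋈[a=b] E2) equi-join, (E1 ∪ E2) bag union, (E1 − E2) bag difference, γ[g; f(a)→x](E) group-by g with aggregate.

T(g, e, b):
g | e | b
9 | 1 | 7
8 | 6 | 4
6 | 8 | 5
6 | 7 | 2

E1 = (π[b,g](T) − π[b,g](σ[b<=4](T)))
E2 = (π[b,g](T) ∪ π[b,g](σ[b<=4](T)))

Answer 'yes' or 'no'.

E1 subexpression sizes:
  T → 4
  π[b,g](T) → 4
  T → 4
  σ[b<=4](T) → 2
  π[b,g](σ[b<=4](T)) → 2
  (π[b,g](T) − π[b,g](σ[b<=4](T))) → 2
E2 subexpression sizes:
  T → 4
  π[b,g](T) → 4
  T → 4
  σ[b<=4](T) → 2
  π[b,g](σ[b<=4](T)) → 2
  (π[b,g](T) ∪ π[b,g](σ[b<=4](T))) → 6

E1 result:
b | g
5 | 6
7 | 9
E2 result:
b | g
2 | 6
2 | 6
4 | 8
4 | 8
5 | 6
7 | 9
Witness: (2, 6) appears 0× in E1 but 2× in E2.

no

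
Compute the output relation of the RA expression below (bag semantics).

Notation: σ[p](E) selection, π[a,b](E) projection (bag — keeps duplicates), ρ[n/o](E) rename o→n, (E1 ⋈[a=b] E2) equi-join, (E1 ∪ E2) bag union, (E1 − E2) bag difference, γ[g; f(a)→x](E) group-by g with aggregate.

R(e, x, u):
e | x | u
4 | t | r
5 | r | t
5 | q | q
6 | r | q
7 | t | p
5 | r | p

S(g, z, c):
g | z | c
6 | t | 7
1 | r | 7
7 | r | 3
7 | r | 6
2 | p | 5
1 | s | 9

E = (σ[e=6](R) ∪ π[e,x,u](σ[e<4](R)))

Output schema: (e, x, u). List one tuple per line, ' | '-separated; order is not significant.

Subexpression sizes:
  R → 6
  σ[e=6](R) → 1
  R → 6
  σ[e<4](R) → 0
  π[e,x,u](σ[e<4](R)) → 0
  (σ[e=6](R) ∪ π[e,x,u](σ[e<4](R))) → 1

== RESULT ==
e | x | u
6 | r | q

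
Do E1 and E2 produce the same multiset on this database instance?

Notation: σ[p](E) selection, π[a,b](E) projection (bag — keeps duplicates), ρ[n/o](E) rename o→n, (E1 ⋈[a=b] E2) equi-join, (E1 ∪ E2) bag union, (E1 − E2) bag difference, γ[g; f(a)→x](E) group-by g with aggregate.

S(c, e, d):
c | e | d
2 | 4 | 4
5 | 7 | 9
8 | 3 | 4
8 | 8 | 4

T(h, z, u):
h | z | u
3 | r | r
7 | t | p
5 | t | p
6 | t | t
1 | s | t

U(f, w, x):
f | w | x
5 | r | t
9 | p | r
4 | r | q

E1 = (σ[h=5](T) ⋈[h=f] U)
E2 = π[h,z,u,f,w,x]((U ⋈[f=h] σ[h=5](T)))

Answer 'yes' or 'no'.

E1 per-node cardinality:
  T → 5
  σ[h=5](T) → 1
  U → 3
  (σ[h=5](T) ⋈[h=f] U) → 1
E2 per-node cardinality:
  U → 3
  T → 5
  σ[h=5](T) → 1
  (U ⋈[f=h] σ[h=5](T)) → 1
  π[h,z,u,f,w,x]((U ⋈[f=h] σ[h=5](T))) → 1

E1 and E2 produce the same multiset:
h | z | u | f | w | x
5 | t | p | 5 | r | t

yes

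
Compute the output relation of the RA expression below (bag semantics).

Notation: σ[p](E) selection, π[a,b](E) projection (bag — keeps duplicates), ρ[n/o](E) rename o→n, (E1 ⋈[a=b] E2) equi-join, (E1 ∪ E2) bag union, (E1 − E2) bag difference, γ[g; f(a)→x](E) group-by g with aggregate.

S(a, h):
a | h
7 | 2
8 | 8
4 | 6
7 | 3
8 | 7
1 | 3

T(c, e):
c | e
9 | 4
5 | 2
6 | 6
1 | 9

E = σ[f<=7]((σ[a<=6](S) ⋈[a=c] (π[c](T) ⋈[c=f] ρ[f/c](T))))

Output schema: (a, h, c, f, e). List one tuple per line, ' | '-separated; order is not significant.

Per-node cardinality:
  S → 6
  σ[a<=6](S) → 2
  T → 4
  π[c](T) → 4
  T → 4
  ρ[f/c](T) → 4
  (π[c](T) ⋈[c=f] ρ[f/c](T)) → 4
  (σ[a<=6](S) ⋈[a=c] (π[c](T) ⋈[c=f] ρ[f/c](T))) → 1
  σ[f<=7]((σ[a<=6](S) ⋈[a=c] (π[c](T) ⋈[c=f] ρ[f/c](T)))) → 1

== RESULT ==
a | h | c | f | e
1 | 3 | 1 | 1 | 9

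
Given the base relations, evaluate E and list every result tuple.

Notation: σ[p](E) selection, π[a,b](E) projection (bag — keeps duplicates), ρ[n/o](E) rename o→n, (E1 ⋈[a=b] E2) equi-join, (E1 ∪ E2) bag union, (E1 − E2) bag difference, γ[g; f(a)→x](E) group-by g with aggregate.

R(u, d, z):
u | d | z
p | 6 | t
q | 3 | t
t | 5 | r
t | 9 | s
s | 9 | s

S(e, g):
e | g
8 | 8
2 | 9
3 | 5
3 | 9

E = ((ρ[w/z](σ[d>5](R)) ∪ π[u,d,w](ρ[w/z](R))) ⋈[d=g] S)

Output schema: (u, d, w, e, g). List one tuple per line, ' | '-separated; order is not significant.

Row counts bottom-up:
  R → 5
  σ[d>5](R) → 3
  ρ[w/z](σ[d>5](R)) → 3
  R → 5
  ρ[w/z](R) → 5
  π[u,d,w](ρ[w/z](R)) → 5
  (ρ[w/z](σ[d>5](R)) ∪ π[u,d,w](ρ[w/z](R))) → 8
  S → 4
  ((ρ[w/z](σ[d>5](R)) ∪ π[u,d,w](ρ[w/z](R))) ⋈[d=g] S) → 9

== RESULT ==
u | d | w | e | g
s | 9 | s | 2 | 9
s | 9 | s | 2 | 9
s | 9 | s | 3 | 9
s | 9 | s | 3 | 9
t | 5 | r | 3 | 5
t | 9 | s | 2 | 9
t | 9 | s | 2 | 9
t | 9 | s | 3 | 9
t | 9 | s | 3 | 9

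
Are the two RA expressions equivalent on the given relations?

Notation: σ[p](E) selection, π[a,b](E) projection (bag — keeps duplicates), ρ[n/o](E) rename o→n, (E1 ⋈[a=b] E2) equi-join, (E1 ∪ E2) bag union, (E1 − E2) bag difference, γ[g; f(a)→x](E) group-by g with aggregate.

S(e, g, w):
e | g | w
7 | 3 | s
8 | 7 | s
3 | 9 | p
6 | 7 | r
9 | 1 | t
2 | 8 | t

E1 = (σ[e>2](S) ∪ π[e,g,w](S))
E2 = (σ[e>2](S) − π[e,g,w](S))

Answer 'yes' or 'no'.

E1 subexpression sizes:
  S → 6
  σ[e>2](S) → 5
  S → 6
  π[e,g,w](S) → 6
  (σ[e>2](S) ∪ π[e,g,w](S)) → 11
E2 subexpression sizes:
  S → 6
  σ[e>2](S) → 5
  S → 6
  π[e,g,w](S) → 6
  (σ[e>2](S) − π[e,g,w](S)) → 0

E1 result:
e | g | w
2 | 8 | t
3 | 9 | p
3 | 9 | p
6 | 7 | r
6 | 7 | r
7 | 3 | s
7 | 3 | s
8 | 7 | s
8 | 7 | s
9 | 1 | t
9 | 1 | t
E2 result:
e | g | w
(0 rows)
Witness: (2, 8, 't') appears 1× in E1 but 0× in E2.

no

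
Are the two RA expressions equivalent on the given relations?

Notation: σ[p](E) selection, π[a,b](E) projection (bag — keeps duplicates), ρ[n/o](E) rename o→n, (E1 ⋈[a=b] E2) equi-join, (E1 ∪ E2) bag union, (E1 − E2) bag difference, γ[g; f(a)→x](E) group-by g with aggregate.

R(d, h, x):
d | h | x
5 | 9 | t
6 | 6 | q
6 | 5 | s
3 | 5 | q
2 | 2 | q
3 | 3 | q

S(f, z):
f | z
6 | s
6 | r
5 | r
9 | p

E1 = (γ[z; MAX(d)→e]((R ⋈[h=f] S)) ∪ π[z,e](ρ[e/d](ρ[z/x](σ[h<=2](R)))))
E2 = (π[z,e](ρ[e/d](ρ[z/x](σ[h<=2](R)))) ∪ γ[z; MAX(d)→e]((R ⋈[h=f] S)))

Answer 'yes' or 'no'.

E1 row counts bottom-up:
  R → 6
  S → 4
  (R ⋈[h=f] S) → 5
  γ[z; MAX(d)→e]((R ⋈[h=f] S)) → 3
  R → 6
  σ[h<=2](R) → 1
  ρ[z/x](σ[h<=2](R)) → 1
  ρ[e/d](ρ[z/x](σ[h<=2](R))) → 1
  π[z,e](ρ[e/d](ρ[z/x](σ[h<=2](R)))) → 1
  (γ[z; MAX(d)→e]((R ⋈[h=f] S)) ∪ π[z,e](ρ[e/d](ρ[z/x](σ[h<=2](R))))) → 4
E2 row counts bottom-up:
  R → 6
  σ[h<=2](R) → 1
  ρ[z/x](σ[h<=2](R)) → 1
  ρ[e/d](ρ[z/x](σ[h<=2](R))) → 1
  π[z,e](ρ[e/d](ρ[z/x](σ[h<=2](R)))) → 1
  R → 6
  S → 4
  (R ⋈[h=f] S) → 5
  γ[z; MAX(d)→e]((R ⋈[h=f] S)) → 3
  (π[z,e](ρ[e/d](ρ[z/x](σ[h<=2](R)))) ∪ γ[z; MAX(d)→e]((R ⋈[h=f] S))) → 4

E1 and E2 produce the same multiset:
z | e
p | 5
q | 2
r | 6
s | 6

yes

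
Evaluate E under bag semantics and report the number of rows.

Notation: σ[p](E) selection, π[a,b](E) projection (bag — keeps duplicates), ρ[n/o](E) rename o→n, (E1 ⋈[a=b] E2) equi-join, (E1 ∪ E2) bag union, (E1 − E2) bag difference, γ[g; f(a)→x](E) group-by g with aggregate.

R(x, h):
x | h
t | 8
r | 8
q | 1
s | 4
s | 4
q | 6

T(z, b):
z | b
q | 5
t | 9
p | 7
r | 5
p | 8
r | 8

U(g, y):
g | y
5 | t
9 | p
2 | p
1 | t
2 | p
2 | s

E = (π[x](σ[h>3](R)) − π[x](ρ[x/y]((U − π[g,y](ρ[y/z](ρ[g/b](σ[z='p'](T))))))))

Per-node cardinality:
  R → 6
  σ[h>3](R) → 5
  π[x](σ[h>3](R)) → 5
  U → 6
  T → 6
  σ[z='p'](T) → 2
  ρ[g/b](σ[z='p'](T)) → 2
  ρ[y/z](ρ[g/b](σ[z='p'](T))) → 2
  π[g,y](ρ[y/z](ρ[g/b](σ[z='p'](T)))) → 2
  (U − π[g,y](ρ[y/z](ρ[g/b](σ[z='p'](T))))) → 6
  ρ[x/y]((U − π[g,y](ρ[y/z](ρ[g/b](σ[z='p'](T)))))) → 6
  π[x](ρ[x/y]((U − π[g,y](ρ[y/z](ρ[g/b](σ[z='p'](T))))))) → 6
  (π[x](σ[h>3](R)) − π[x](ρ[x/y]((U − π[g,y](ρ[y/z](ρ[g/b](σ[z='p'](T)))))))) → 3

|E| = 3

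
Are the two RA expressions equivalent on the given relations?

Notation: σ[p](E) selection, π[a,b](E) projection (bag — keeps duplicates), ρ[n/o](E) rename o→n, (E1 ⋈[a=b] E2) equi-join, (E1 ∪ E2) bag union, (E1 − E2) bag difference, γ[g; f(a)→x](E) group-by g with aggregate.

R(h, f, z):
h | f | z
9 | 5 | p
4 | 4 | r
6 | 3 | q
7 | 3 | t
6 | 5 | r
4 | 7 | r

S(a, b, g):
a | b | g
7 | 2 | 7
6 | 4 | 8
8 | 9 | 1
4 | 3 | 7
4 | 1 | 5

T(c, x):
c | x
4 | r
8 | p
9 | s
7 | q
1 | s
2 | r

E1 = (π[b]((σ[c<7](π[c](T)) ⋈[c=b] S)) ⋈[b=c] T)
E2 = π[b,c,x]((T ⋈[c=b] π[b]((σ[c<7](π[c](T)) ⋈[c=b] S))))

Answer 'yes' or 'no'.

E1 subexpression sizes:
  T → 6
  π[c](T) → 6
  σ[c<7](π[c](T)) → 3
  S → 5
  (σ[c<7](π[c](T)) ⋈[c=b] S) → 3
  π[b]((σ[c<7](π[c](T)) ⋈[c=b] S)) → 3
  T → 6
  (π[b]((σ[c<7](π[c](T)) ⋈[c=b] S)) ⋈[b=c] T) → 3
E2 subexpression sizes:
  T → 6
  T → 6
  π[c](T) → 6
  σ[c<7](π[c](T)) → 3
  S → 5
  (σ[c<7](π[c](T)) ⋈[c=b] S) → 3
  π[b]((σ[c<7](π[c](T)) ⋈[c=b] S)) → 3
  (T ⋈[c=b] π[b]((σ[c<7](π[c](T)) ⋈[c=b] S))) → 3
  π[b,c,x]((T ⋈[c=b] π[b]((σ[c<7](π[c](T)) ⋈[c=b] S)))) → 3

E1 and E2 produce the same multiset:
b | c | x
1 | 1 | s
2 | 2 | r
4 | 4 | r

yes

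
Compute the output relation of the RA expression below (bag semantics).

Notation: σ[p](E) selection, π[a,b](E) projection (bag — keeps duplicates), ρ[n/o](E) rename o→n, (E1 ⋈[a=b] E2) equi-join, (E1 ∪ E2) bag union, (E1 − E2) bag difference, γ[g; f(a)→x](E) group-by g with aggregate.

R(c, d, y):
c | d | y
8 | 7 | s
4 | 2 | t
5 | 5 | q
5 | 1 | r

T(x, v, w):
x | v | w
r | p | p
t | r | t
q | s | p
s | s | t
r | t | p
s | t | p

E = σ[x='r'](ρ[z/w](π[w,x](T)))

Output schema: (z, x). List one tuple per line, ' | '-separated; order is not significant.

Row counts bottom-up:
  T → 6
  π[w,x](T) → 6
  ρ[z/w](π[w,x](T)) → 6
  σ[x='r'](ρ[z/w](π[w,x](T))) → 2

== RESULT ==
z | x
p | r
p | r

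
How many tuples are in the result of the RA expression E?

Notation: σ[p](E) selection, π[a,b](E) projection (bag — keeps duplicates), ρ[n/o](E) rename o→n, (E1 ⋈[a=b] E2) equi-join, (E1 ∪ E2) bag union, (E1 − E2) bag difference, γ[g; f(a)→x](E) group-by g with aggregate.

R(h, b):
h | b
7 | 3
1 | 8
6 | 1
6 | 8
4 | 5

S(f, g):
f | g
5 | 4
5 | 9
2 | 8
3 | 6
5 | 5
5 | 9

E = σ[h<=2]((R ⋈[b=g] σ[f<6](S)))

Row counts bottom-up:
  R → 5
  S → 6
  σ[f<6](S) → 6
  (R ⋈[b=g] σ[f<6](S)) → 3
  σ[h<=2]((R ⋈[b=g] σ[f<6](S))) → 1

|E| = 1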